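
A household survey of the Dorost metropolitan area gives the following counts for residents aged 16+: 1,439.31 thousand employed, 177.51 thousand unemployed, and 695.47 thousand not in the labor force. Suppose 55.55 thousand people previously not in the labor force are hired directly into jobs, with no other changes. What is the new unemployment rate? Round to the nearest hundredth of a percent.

Initially, labor force = 1,439.31 + 177.51 = 1,616.82 thousand, so u = 177.51/1,616.82 = 10.98%.
After the change, employed and labor force both rise by 55.55; unemployed unchanged → E = 1,494.86, U = 177.51, labor force = 1,672.37 thousand.
New unemployment rate = 177.51 / 1,672.37 = 10.61%.

New unemployment rate ≈ 10.61%.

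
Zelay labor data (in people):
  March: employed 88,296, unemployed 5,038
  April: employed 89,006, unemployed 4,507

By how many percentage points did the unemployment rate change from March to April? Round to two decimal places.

The unemployment rate changed by −0.58 percentage points.

March: labor force = 88,296 + 5,038 = 93,334; u = 5,038/93,334 = 5.40%.
April: labor force = 89,006 + 4,507 = 93,513; u = 4,507/93,513 = 4.82%.
Change = 4.82% − 5.40% = −0.58 pp.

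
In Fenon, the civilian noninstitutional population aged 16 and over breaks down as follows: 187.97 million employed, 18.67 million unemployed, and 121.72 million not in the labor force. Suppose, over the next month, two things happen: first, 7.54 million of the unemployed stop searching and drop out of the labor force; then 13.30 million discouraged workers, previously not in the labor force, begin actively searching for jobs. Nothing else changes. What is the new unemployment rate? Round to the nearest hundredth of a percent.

Initially, labor force = 187.97 + 18.67 = 206.64 million, so u = 18.67/206.64 = 9.04%.
After the first change, unemployed and labor force both fall by 7.54 → E = 187.97, U = 11.13, labor force = 199.10 million.
After the second change, unemployed and labor force both rise by 13.30 → E = 187.97, U = 24.43, labor force = 212.40 million.
New unemployment rate = 24.43 / 212.40 = 11.50%.

New unemployment rate ≈ 11.50%.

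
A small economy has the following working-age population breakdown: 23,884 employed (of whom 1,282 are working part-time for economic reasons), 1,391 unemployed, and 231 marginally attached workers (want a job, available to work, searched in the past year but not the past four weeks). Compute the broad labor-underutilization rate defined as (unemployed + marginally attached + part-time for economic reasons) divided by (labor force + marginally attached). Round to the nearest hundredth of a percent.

Labor force = 23,884 + 1,391 = 25,275.
Numerator = 1,391 + 231 + 1,282 = 2,904.
Denominator = 25,275 + 231 = 25,506.
Broad rate = 2,904 / 25,506 = 11.39%.

Broad underutilization rate ≈ 11.39%.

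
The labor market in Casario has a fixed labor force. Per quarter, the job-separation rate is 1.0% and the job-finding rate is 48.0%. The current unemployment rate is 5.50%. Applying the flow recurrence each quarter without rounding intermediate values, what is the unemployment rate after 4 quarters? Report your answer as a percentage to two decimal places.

With a fixed labor force, u_{t+1} = u_t + s·(1−u_t) − f·u_t = u_t·(1−s−f) + s.
Here 1−s−f = 0.510 and s = 0.010.
u_1 = 0.055000 × 0.510 + 0.010 = 0.038050.
u_2 = 0.038050 × 0.510 + 0.010 = 0.029406.
u_3 = 0.029406 × 0.510 + 0.010 = 0.024997.
u_4 = 0.024997 × 0.510 + 0.010 = 0.022748.

Unemployment rate after four quarters ≈ 2.27%.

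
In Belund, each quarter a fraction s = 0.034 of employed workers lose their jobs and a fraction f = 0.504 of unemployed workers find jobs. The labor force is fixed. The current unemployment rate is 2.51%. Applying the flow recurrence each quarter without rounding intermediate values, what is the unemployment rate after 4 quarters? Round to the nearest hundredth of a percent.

With a fixed labor force, u_{t+1} = u_t + s·(1−u_t) − f·u_t = u_t·(1−s−f) + s.
Here 1−s−f = 0.462 and s = 0.034.
u_1 = 0.025100 × 0.462 + 0.034 = 0.045596.
u_2 = 0.045596 × 0.462 + 0.034 = 0.055065.
u_3 = 0.055065 × 0.462 + 0.034 = 0.059440.
u_4 = 0.059440 × 0.462 + 0.034 = 0.061461.

Unemployment rate after four quarters ≈ 6.15%.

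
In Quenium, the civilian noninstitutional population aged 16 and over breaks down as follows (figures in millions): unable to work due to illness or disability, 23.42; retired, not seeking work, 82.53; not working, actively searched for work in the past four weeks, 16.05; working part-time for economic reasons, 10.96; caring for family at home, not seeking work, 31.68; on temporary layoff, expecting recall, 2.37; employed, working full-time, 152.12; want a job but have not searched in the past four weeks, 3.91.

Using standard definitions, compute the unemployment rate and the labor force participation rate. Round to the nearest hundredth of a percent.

Employed = 10.96 + 152.12 = 163.08 million (anyone who worked, including part-time for economic reasons, counts as employed).
Unemployed = 16.05 + 2.37 = 18.42 million (jobless and actively searching, or on temporary layoff).
Labor force = 163.08 + 18.42 = 181.50 million.
Not in labor force = 23.42 + 82.53 + 31.68 + 3.91 = 141.54 million (those not working and not actively searching are outside the labor force — including those who want a job but have given up searching).
Civilian working-age population = 181.50 + 141.54 = 323.04 million.
Unemployment rate = 18.42 / 181.50 = 10.15%.
Labor force participation rate = 181.50 / 323.04 = 56.18%.

Unemployment rate ≈ 10.15%; labor force participation rate ≈ 56.18%.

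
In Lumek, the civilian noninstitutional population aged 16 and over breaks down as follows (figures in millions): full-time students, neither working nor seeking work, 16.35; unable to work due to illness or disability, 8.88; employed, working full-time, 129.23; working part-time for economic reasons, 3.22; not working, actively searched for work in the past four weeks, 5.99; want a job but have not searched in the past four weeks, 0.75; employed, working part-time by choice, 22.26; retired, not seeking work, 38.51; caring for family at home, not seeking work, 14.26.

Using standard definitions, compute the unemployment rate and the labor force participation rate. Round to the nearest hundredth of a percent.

Unemployment rate ≈ 3.73%; labor force participation rate ≈ 67.11%.

Employed = 129.23 + 3.22 + 22.26 = 154.71 million (anyone who worked, including part-time for economic reasons, counts as employed).
Unemployed = 5.99 million.
Labor force = 154.71 + 5.99 = 160.70 million.
Not in labor force = 16.35 + 8.88 + 0.75 + 38.51 + 14.26 = 78.75 million (those not working and not actively searching are outside the labor force — including those who want a job but have given up searching).
Civilian working-age population = 160.70 + 78.75 = 239.45 million.
Unemployment rate = 5.99 / 160.70 = 3.73%.
Labor force participation rate = 160.70 / 239.45 = 67.11%.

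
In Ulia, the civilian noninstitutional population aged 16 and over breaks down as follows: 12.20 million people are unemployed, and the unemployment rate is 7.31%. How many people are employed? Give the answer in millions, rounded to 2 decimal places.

About 154.69 million are employed.

Labor force = U / u = 12.20 / 0.0731 ≈ 166.89 million.
Employed = labor force − unemployed = 166.89 − 12.20 = 154.69 million.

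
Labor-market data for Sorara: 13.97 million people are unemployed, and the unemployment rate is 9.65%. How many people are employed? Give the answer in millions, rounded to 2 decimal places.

About 130.80 million are employed.

Labor force = U / u = 13.97 / 0.0965 ≈ 144.77 million.
Employed = labor force − unemployed = 144.77 − 13.97 = 130.80 million.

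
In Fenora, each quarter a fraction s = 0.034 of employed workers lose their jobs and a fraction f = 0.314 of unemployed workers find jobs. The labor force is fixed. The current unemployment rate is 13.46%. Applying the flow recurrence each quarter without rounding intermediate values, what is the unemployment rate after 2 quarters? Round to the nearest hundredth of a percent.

Unemployment rate after two quarters ≈ 11.34%.

With a fixed labor force, u_{t+1} = u_t + s·(1−u_t) − f·u_t = u_t·(1−s−f) + s.
Here 1−s−f = 0.652 and s = 0.034.
u_1 = 0.134600 × 0.652 + 0.034 = 0.121759.
u_2 = 0.121759 × 0.652 + 0.034 = 0.113387.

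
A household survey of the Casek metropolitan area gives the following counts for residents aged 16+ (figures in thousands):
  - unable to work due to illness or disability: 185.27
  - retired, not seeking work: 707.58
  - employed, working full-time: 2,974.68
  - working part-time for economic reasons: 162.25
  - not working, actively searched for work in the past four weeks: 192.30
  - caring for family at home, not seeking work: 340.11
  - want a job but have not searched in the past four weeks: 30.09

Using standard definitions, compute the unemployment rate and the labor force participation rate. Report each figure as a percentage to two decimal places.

Employed = 2,974.68 + 162.25 = 3,136.93 thousand (anyone who worked, including part-time for economic reasons, counts as employed).
Unemployed = 192.30 thousand.
Labor force = 3,136.93 + 192.30 = 3,329.23 thousand.
Not in labor force = 185.27 + 707.58 + 340.11 + 30.09 = 1,263.05 thousand (those not working and not actively searching are outside the labor force — including those who want a job but have given up searching).
Civilian working-age population = 3,329.23 + 1,263.05 = 4,592.28 thousand.
Unemployment rate = 192.30 / 3,329.23 = 5.78%.
Labor force participation rate = 3,329.23 / 4,592.28 = 72.50%.

Unemployment rate ≈ 5.78%; labor force participation rate ≈ 72.50%.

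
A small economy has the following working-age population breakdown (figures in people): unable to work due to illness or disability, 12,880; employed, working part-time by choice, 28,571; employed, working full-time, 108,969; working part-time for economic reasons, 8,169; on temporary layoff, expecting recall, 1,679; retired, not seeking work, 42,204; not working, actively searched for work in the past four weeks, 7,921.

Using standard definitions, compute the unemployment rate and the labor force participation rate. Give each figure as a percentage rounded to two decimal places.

Unemployment rate ≈ 6.18%; labor force participation rate ≈ 73.82%.

Employed = 28,571 + 108,969 + 8,169 = 145,709 (anyone who worked, including part-time for economic reasons, counts as employed).
Unemployed = 1,679 + 7,921 = 9,600 (jobless and actively searching, or on temporary layoff).
Labor force = 145,709 + 9,600 = 155,309.
Not in labor force = 12,880 + 42,204 = 55,084 (those not working and not actively searching are outside the labor force).
Civilian working-age population = 155,309 + 55,084 = 210,393.
Unemployment rate = 9,600 / 155,309 = 6.18%.
Labor force participation rate = 155,309 / 210,393 = 73.82%.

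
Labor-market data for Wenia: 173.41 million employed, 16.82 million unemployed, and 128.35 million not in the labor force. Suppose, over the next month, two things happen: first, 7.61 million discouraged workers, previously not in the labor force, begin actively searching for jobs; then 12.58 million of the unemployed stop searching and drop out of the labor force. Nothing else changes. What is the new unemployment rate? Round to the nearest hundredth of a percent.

New unemployment rate ≈ 6.40%.

Initially, labor force = 173.41 + 16.82 = 190.23 million, so u = 16.82/190.23 = 8.84%.
After the first change, unemployed and labor force both rise by 7.61 → E = 173.41, U = 24.43, labor force = 197.84 million.
After the second change, unemployed and labor force both fall by 12.58 → E = 173.41, U = 11.85, labor force = 185.26 million.
New unemployment rate = 11.85 / 185.26 = 6.40%.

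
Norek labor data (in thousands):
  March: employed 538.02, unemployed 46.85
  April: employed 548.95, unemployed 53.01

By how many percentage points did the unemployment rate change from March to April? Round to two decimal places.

March: labor force = 538.02 + 46.85 = 584.87; u = 46.85/584.87 = 8.01%.
April: labor force = 548.95 + 53.01 = 601.96; u = 53.01/601.96 = 8.81%.
Change = 8.81% − 8.01% = +0.80 pp.

The unemployment rate changed by +0.80 percentage points.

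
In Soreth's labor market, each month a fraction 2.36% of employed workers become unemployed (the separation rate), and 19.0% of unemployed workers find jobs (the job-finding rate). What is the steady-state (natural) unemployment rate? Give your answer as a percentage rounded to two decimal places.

Steady-state unemployment rate ≈ 11.05%.

At steady state the flows balance: s·E = f·U, so U/(E+U) = s/(s+f).
u* = 2.36 / (2.36 + 19.0) = 2.36 / 21.36 = 11.05%.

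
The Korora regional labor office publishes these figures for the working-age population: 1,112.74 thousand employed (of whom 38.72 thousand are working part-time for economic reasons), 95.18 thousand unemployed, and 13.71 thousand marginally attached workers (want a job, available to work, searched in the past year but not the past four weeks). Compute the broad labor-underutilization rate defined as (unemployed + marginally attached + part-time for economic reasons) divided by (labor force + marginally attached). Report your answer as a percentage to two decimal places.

Broad underutilization rate ≈ 12.08%.

Labor force = 1,112.74 + 95.18 = 1,207.92 thousand.
Numerator = 95.18 + 13.71 + 38.72 = 147.61 thousand.
Denominator = 1,207.92 + 13.71 = 1,221.63 thousand.
Broad rate = 147.61 / 1,221.63 = 12.08%.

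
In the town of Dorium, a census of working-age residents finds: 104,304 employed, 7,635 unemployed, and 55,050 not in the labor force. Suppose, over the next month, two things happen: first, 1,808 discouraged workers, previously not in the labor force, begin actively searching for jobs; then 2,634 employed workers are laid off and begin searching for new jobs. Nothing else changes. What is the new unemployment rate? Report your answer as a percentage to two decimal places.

New unemployment rate ≈ 10.62%.

Initially, labor force = 104,304 + 7,635 = 111,939, so u = 7,635/111,939 = 6.82%.
After the first change, unemployed and labor force both rise by 1,808 → E = 104,304, U = 9,443, labor force = 113,747.
After the second change, employed falls and unemployed rises by 2,634; labor force unchanged → E = 101,670, U = 12,077, labor force = 113,747.
New unemployment rate = 12,077 / 113,747 = 10.62%.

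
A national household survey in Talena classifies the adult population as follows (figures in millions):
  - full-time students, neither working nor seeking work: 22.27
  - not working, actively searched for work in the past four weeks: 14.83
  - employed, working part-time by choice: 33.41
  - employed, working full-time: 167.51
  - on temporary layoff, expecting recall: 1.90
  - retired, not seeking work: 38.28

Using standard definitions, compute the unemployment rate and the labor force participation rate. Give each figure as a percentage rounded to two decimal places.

Unemployment rate ≈ 7.69%; labor force participation rate ≈ 78.24%.

Employed = 33.41 + 167.51 = 200.92 million.
Unemployed = 14.83 + 1.90 = 16.73 million (jobless and actively searching, or on temporary layoff).
Labor force = 200.92 + 16.73 = 217.65 million.
Not in labor force = 22.27 + 38.28 = 60.55 million (those not working and not actively searching are outside the labor force).
Civilian working-age population = 217.65 + 60.55 = 278.20 million.
Unemployment rate = 16.73 / 217.65 = 7.69%.
Labor force participation rate = 217.65 / 278.20 = 78.24%.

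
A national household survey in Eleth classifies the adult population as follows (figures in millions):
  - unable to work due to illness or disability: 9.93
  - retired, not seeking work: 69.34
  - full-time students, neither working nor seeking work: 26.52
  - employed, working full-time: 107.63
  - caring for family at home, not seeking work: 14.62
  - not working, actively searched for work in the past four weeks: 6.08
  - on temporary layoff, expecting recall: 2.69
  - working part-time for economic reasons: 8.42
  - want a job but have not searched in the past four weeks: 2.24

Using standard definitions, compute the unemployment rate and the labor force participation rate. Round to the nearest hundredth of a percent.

Unemployment rate ≈ 7.03%; labor force participation rate ≈ 50.44%.

Employed = 107.63 + 8.42 = 116.05 million (anyone who worked, including part-time for economic reasons, counts as employed).
Unemployed = 6.08 + 2.69 = 8.77 million (jobless and actively searching, or on temporary layoff).
Labor force = 116.05 + 8.77 = 124.82 million.
Not in labor force = 9.93 + 69.34 + 26.52 + 14.62 + 2.24 = 122.65 million (those not working and not actively searching are outside the labor force — including those who want a job but have given up searching).
Civilian working-age population = 124.82 + 122.65 = 247.47 million.
Unemployment rate = 8.77 / 124.82 = 7.03%.
Labor force participation rate = 124.82 / 247.47 = 50.44%.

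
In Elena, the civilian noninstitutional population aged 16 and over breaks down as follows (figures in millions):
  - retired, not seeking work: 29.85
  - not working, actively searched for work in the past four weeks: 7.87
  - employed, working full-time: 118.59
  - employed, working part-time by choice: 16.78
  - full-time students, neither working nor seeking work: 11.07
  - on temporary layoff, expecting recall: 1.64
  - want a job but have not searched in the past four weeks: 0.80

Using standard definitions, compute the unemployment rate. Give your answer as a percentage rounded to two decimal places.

Unemployment rate ≈ 6.56%.

Employed = 118.59 + 16.78 = 135.37 million.
Unemployed = 7.87 + 1.64 = 9.51 million (jobless and actively searching, or on temporary layoff).
Labor force = 135.37 + 9.51 = 144.88 million.
Unemployment rate = 9.51 / 144.88 = 6.56%.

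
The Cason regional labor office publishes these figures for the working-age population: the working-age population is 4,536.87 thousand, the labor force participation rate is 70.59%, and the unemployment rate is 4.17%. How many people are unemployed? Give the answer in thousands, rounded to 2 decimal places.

Labor force = 0.7059 × 4,536.87 = 3,202.58 thousand.
Unemployed = 0.0417 × 3,202.58 ≈ 133.55 thousand.

About 133.55 thousand are unemployed.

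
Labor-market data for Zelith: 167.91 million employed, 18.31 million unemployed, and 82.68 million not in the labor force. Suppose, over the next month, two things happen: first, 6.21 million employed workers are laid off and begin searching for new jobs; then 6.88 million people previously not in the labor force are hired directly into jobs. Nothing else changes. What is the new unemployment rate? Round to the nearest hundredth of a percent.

New unemployment rate ≈ 12.70%.

Initially, labor force = 167.91 + 18.31 = 186.22 million, so u = 18.31/186.22 = 9.83%.
After the first change, employed falls and unemployed rises by 6.21; labor force unchanged → E = 161.70, U = 24.52, labor force = 186.22 million.
After the second change, employed and labor force both rise by 6.88; unemployed unchanged → E = 168.58, U = 24.52, labor force = 193.10 million.
New unemployment rate = 24.52 / 193.10 = 12.70%.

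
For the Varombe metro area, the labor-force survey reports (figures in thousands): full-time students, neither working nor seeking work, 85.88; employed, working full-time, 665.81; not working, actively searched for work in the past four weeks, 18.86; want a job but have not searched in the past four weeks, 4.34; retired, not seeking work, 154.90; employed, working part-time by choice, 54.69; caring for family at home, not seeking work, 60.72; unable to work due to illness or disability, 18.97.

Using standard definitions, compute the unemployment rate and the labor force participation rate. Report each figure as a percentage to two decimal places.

Unemployment rate ≈ 2.55%; labor force participation rate ≈ 69.48%.

Employed = 665.81 + 54.69 = 720.50 thousand.
Unemployed = 18.86 thousand.
Labor force = 720.50 + 18.86 = 739.36 thousand.
Not in labor force = 85.88 + 4.34 + 154.90 + 60.72 + 18.97 = 324.81 thousand (those not working and not actively searching are outside the labor force — including those who want a job but have given up searching).
Civilian working-age population = 739.36 + 324.81 = 1,064.17 thousand.
Unemployment rate = 18.86 / 739.36 = 2.55%.
Labor force participation rate = 739.36 / 1,064.17 = 69.48%.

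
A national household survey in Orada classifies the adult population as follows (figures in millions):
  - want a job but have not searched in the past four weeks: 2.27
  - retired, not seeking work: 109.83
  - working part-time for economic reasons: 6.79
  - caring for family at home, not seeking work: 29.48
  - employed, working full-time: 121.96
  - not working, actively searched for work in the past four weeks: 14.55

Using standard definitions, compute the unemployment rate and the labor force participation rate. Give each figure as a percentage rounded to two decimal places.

Unemployment rate ≈ 10.15%; labor force participation rate ≈ 50.30%.

Employed = 6.79 + 121.96 = 128.75 million (anyone who worked, including part-time for economic reasons, counts as employed).
Unemployed = 14.55 million.
Labor force = 128.75 + 14.55 = 143.30 million.
Not in labor force = 2.27 + 109.83 + 29.48 = 141.58 million (those not working and not actively searching are outside the labor force — including those who want a job but have given up searching).
Civilian working-age population = 143.30 + 141.58 = 284.88 million.
Unemployment rate = 14.55 / 143.30 = 10.15%.
Labor force participation rate = 143.30 / 284.88 = 50.30%.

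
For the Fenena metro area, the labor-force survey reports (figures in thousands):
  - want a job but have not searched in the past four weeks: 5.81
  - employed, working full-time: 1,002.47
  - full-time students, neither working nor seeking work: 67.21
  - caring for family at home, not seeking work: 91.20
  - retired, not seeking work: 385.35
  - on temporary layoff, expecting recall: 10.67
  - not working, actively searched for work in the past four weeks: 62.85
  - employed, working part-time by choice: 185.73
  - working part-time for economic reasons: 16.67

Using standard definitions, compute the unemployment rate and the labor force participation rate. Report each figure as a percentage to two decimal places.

Unemployment rate ≈ 5.75%; labor force participation rate ≈ 69.94%.

Employed = 1,002.47 + 185.73 + 16.67 = 1,204.87 thousand (anyone who worked, including part-time for economic reasons, counts as employed).
Unemployed = 10.67 + 62.85 = 73.52 thousand (jobless and actively searching, or on temporary layoff).
Labor force = 1,204.87 + 73.52 = 1,278.39 thousand.
Not in labor force = 5.81 + 67.21 + 91.20 + 385.35 = 549.57 thousand (those not working and not actively searching are outside the labor force — including those who want a job but have given up searching).
Civilian working-age population = 1,278.39 + 549.57 = 1,827.96 thousand.
Unemployment rate = 73.52 / 1,278.39 = 5.75%.
Labor force participation rate = 1,278.39 / 1,827.96 = 69.94%.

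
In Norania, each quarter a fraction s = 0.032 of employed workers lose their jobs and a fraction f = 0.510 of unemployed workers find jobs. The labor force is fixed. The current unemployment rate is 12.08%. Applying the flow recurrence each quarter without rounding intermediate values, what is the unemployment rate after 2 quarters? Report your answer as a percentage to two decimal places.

With a fixed labor force, u_{t+1} = u_t + s·(1−u_t) − f·u_t = u_t·(1−s−f) + s.
Here 1−s−f = 0.458 and s = 0.032.
u_1 = 0.120800 × 0.458 + 0.032 = 0.087326.
u_2 = 0.087326 × 0.458 + 0.032 = 0.071995.

Unemployment rate after two quarters ≈ 7.20%.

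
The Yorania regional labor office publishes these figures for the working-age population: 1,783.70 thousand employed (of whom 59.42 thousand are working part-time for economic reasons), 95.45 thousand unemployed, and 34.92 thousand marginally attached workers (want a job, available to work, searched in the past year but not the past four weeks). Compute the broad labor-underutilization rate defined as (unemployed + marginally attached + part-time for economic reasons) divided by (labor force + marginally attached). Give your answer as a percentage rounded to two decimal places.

Broad underutilization rate ≈ 9.92%.

Labor force = 1,783.70 + 95.45 = 1,879.15 thousand.
Numerator = 95.45 + 34.92 + 59.42 = 189.79 thousand.
Denominator = 1,879.15 + 34.92 = 1,914.07 thousand.
Broad rate = 189.79 / 1,914.07 = 9.92%.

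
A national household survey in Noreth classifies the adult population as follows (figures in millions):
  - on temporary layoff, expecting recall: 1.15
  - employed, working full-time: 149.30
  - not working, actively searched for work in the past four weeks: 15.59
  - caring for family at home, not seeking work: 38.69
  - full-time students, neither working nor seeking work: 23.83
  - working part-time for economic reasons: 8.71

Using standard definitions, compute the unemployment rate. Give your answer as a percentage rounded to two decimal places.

Employed = 149.30 + 8.71 = 158.01 million (anyone who worked, including part-time for economic reasons, counts as employed).
Unemployed = 1.15 + 15.59 = 16.74 million (jobless and actively searching, or on temporary layoff).
Labor force = 158.01 + 16.74 = 174.75 million.
Unemployment rate = 16.74 / 174.75 = 9.58%.

Unemployment rate ≈ 9.58%.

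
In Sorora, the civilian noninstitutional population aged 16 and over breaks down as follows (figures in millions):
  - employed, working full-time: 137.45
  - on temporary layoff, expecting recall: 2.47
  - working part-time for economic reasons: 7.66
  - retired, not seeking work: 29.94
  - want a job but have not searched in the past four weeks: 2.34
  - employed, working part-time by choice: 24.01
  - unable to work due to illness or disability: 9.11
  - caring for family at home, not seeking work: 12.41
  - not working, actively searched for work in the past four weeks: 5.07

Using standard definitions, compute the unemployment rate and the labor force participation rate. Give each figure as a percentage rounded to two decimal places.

Unemployment rate ≈ 4.27%; labor force participation rate ≈ 76.66%.

Employed = 137.45 + 7.66 + 24.01 = 169.12 million (anyone who worked, including part-time for economic reasons, counts as employed).
Unemployed = 2.47 + 5.07 = 7.54 million (jobless and actively searching, or on temporary layoff).
Labor force = 169.12 + 7.54 = 176.66 million.
Not in labor force = 29.94 + 2.34 + 9.11 + 12.41 = 53.80 million (those not working and not actively searching are outside the labor force — including those who want a job but have given up searching).
Civilian working-age population = 176.66 + 53.80 = 230.46 million.
Unemployment rate = 7.54 / 176.66 = 4.27%.
Labor force participation rate = 176.66 / 230.46 = 76.66%.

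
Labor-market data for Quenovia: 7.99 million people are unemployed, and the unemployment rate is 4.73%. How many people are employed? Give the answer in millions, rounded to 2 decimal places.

About 160.93 million are employed.

Labor force = U / u = 7.99 / 0.0473 ≈ 168.92 million.
Employed = labor force − unemployed = 168.92 − 7.99 = 160.93 million.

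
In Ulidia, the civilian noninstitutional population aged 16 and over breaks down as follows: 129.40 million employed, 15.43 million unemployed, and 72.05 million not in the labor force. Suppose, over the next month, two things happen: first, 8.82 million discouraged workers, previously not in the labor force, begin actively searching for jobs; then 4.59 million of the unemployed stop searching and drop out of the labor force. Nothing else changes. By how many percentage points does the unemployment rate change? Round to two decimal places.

The unemployment rate changes by +2.54 percentage points.

Initially, labor force = 129.40 + 15.43 = 144.83 million, so u = 15.43/144.83 = 10.65%.
After the first change, unemployed and labor force both rise by 8.82 → E = 129.40, U = 24.25, labor force = 153.65 million.
After the second change, unemployed and labor force both fall by 4.59 → E = 129.40, U = 19.66, labor force = 149.06 million.
New unemployment rate = 19.66 / 149.06 = 13.19%.
Change = 13.19% − 10.65% = +2.54 percentage points.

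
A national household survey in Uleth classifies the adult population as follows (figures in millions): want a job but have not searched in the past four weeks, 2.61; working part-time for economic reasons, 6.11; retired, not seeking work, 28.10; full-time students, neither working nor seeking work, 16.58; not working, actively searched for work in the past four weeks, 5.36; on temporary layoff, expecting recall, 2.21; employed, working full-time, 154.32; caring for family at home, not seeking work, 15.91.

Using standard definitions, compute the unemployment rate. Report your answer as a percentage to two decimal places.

Employed = 6.11 + 154.32 = 160.43 million (anyone who worked, including part-time for economic reasons, counts as employed).
Unemployed = 5.36 + 2.21 = 7.57 million (jobless and actively searching, or on temporary layoff).
Labor force = 160.43 + 7.57 = 168.00 million.
Unemployment rate = 7.57 / 168.00 = 4.51%.

Unemployment rate ≈ 4.51%.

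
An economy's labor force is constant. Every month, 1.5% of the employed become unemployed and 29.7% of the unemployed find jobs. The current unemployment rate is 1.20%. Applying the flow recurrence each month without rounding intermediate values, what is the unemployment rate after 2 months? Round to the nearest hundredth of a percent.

With a fixed labor force, u_{t+1} = u_t + s·(1−u_t) − f·u_t = u_t·(1−s−f) + s.
Here 1−s−f = 0.688 and s = 0.015.
u_1 = 0.012000 × 0.688 + 0.015 = 0.023256.
u_2 = 0.023256 × 0.688 + 0.015 = 0.031000.

Unemployment rate after two months ≈ 3.10%.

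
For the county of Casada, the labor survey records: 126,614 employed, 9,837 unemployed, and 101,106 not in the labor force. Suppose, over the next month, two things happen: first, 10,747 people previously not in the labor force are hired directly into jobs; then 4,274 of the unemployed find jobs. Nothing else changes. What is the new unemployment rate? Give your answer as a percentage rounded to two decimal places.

Initially, labor force = 126,614 + 9,837 = 136,451, so u = 9,837/136,451 = 7.21%.
After the first change, employed and labor force both rise by 10,747; unemployed unchanged → E = 137,361, U = 9,837, labor force = 147,198.
After the second change, unemployed falls and employed rises by 4,274; labor force unchanged → E = 141,635, U = 5,563, labor force = 147,198.
New unemployment rate = 5,563 / 147,198 = 3.78%.

New unemployment rate ≈ 3.78%.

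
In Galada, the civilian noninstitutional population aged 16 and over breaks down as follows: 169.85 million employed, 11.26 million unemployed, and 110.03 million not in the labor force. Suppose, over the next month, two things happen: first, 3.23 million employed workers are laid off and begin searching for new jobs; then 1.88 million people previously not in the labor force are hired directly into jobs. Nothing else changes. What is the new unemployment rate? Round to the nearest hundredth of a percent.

Initially, labor force = 169.85 + 11.26 = 181.11 million, so u = 11.26/181.11 = 6.22%.
After the first change, employed falls and unemployed rises by 3.23; labor force unchanged → E = 166.62, U = 14.49, labor force = 181.11 million.
After the second change, employed and labor force both rise by 1.88; unemployed unchanged → E = 168.50, U = 14.49, labor force = 182.99 million.
New unemployment rate = 14.49 / 182.99 = 7.92%.

New unemployment rate ≈ 7.92%.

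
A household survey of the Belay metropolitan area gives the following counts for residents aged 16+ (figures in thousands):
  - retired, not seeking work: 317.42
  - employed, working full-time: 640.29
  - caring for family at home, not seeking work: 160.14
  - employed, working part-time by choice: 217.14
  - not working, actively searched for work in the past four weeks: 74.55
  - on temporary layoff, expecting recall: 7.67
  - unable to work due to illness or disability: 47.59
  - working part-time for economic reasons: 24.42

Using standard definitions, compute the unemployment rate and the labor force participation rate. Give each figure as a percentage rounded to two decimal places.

Employed = 640.29 + 217.14 + 24.42 = 881.85 thousand (anyone who worked, including part-time for economic reasons, counts as employed).
Unemployed = 74.55 + 7.67 = 82.22 thousand (jobless and actively searching, or on temporary layoff).
Labor force = 881.85 + 82.22 = 964.07 thousand.
Not in labor force = 317.42 + 160.14 + 47.59 = 525.15 thousand (those not working and not actively searching are outside the labor force).
Civilian working-age population = 964.07 + 525.15 = 1,489.22 thousand.
Unemployment rate = 82.22 / 964.07 = 8.53%.
Labor force participation rate = 964.07 / 1,489.22 = 64.74%.

Unemployment rate ≈ 8.53%; labor force participation rate ≈ 64.74%.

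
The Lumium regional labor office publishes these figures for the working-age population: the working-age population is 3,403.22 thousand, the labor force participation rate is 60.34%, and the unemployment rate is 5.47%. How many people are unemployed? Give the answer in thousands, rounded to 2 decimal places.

About 112.33 thousand are unemployed.

Labor force = 0.6034 × 3,403.22 = 2,053.50 thousand.
Unemployed = 0.0547 × 2,053.50 ≈ 112.33 thousand.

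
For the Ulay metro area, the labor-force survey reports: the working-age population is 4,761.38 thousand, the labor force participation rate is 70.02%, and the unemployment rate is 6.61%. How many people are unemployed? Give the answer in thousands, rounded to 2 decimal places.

Labor force = 0.7002 × 4,761.38 = 3,333.92 thousand.
Unemployed = 0.0661 × 3,333.92 ≈ 220.37 thousand.

About 220.37 thousand are unemployed.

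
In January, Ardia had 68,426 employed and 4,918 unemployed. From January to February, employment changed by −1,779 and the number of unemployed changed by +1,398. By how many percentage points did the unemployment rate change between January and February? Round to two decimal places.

The unemployment rate changed by +1.95 percentage points.

January: labor force = 68,426 + 4,918 = 73,344; u = 4,918/73,344 = 6.71%.
February: labor force = 66,647 + 6,316 = 72,963; u = 6,316/72,963 = 8.66%.
Change = 8.66% − 6.71% = +1.95 pp.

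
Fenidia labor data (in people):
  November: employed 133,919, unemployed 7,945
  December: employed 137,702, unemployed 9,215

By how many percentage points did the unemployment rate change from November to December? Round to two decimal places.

November: labor force = 133,919 + 7,945 = 141,864; u = 7,945/141,864 = 5.60%.
December: labor force = 137,702 + 9,215 = 146,917; u = 9,215/146,917 = 6.27%.
Change = 6.27% − 5.60% = +0.67 pp.

The unemployment rate changed by +0.67 percentage points.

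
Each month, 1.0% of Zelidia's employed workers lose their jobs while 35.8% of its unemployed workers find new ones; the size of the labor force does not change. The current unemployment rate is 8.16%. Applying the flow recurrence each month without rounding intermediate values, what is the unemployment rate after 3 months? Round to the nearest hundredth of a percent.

With a fixed labor force, u_{t+1} = u_t + s·(1−u_t) − f·u_t = u_t·(1−s−f) + s.
Here 1−s−f = 0.632 and s = 0.010.
u_1 = 0.081600 × 0.632 + 0.010 = 0.061571.
u_2 = 0.061571 × 0.632 + 0.010 = 0.048913.
u_3 = 0.048913 × 0.632 + 0.010 = 0.040913.

Unemployment rate after three months ≈ 4.09%.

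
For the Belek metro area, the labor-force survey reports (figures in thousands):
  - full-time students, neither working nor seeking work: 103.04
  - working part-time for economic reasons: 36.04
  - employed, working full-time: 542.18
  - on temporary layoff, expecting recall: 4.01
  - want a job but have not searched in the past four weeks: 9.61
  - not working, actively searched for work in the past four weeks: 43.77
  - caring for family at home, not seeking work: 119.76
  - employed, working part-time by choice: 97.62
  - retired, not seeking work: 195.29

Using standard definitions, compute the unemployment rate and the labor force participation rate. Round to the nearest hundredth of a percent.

Employed = 36.04 + 542.18 + 97.62 = 675.84 thousand (anyone who worked, including part-time for economic reasons, counts as employed).
Unemployed = 4.01 + 43.77 = 47.78 thousand (jobless and actively searching, or on temporary layoff).
Labor force = 675.84 + 47.78 = 723.62 thousand.
Not in labor force = 103.04 + 9.61 + 119.76 + 195.29 = 427.70 thousand (those not working and not actively searching are outside the labor force — including those who want a job but have given up searching).
Civilian working-age population = 723.62 + 427.70 = 1,151.32 thousand.
Unemployment rate = 47.78 / 723.62 = 6.60%.
Labor force participation rate = 723.62 / 1,151.32 = 62.85%.

Unemployment rate ≈ 6.60%; labor force participation rate ≈ 62.85%.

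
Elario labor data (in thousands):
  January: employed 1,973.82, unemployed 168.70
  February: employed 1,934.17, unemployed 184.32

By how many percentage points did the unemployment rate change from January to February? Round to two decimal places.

The unemployment rate changed by +0.83 percentage points.

January: labor force = 1,973.82 + 168.70 = 2,142.52; u = 168.70/2,142.52 = 7.87%.
February: labor force = 1,934.17 + 184.32 = 2,118.49; u = 184.32/2,118.49 = 8.70%.
Change = 8.70% − 7.87% = +0.83 pp.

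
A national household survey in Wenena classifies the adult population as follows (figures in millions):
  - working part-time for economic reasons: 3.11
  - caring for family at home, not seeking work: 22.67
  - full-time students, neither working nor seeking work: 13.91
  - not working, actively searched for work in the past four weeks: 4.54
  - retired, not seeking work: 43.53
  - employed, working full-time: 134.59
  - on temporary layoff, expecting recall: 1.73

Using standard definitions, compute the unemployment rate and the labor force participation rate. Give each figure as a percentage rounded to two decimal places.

Unemployment rate ≈ 4.36%; labor force participation rate ≈ 64.25%.

Employed = 3.11 + 134.59 = 137.70 million (anyone who worked, including part-time for economic reasons, counts as employed).
Unemployed = 4.54 + 1.73 = 6.27 million (jobless and actively searching, or on temporary layoff).
Labor force = 137.70 + 6.27 = 143.97 million.
Not in labor force = 22.67 + 13.91 + 43.53 = 80.11 million (those not working and not actively searching are outside the labor force).
Civilian working-age population = 143.97 + 80.11 = 224.08 million.
Unemployment rate = 6.27 / 143.97 = 4.36%.
Labor force participation rate = 143.97 / 224.08 = 64.25%.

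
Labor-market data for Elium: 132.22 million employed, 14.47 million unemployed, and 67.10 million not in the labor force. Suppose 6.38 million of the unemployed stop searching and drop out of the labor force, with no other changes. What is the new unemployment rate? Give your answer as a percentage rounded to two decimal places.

Initially, labor force = 132.22 + 14.47 = 146.69 million, so u = 14.47/146.69 = 9.86%.
After the change, unemployed and labor force both fall by 6.38 → E = 132.22, U = 8.09, labor force = 140.31 million.
New unemployment rate = 8.09 / 140.31 = 5.77%.

New unemployment rate ≈ 5.77%.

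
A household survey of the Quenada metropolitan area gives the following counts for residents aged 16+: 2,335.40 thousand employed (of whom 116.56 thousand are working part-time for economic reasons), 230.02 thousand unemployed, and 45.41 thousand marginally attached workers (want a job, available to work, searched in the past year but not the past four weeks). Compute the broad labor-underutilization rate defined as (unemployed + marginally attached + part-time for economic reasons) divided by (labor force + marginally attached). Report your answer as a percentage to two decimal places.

Broad underutilization rate ≈ 15.01%.

Labor force = 2,335.40 + 230.02 = 2,565.42 thousand.
Numerator = 230.02 + 45.41 + 116.56 = 391.99 thousand.
Denominator = 2,565.42 + 45.41 = 2,610.83 thousand.
Broad rate = 391.99 / 2,610.83 = 15.01%.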